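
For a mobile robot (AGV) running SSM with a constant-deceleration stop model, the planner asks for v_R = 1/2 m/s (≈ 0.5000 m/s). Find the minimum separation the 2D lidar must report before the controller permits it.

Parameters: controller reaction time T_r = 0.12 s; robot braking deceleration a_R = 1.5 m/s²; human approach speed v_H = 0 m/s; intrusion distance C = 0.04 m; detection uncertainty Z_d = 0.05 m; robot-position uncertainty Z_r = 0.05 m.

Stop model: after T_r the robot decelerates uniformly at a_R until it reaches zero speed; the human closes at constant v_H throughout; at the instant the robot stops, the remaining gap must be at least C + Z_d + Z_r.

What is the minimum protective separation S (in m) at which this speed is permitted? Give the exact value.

T_s = v_R/a_R = (1/2)/(3/2) = 0.3333 s
robot covers v_R·T_r = 0.5000·0.1200 = 0.0600 m before braking
robot under decel: 0.5000²/(2·1.5000) = 0.0833 m
human closes 0.0000·0.4533 = 0.0000 m
C+Z_d+Z_r = 0.0400+0.0500+0.0500 = 0.1400 m
S_min ≈ 0.0600+0.0833+0.0000+0.1400  ⇒  S_min = 17/60 m

S_min = 17/60 m = 0.2833 m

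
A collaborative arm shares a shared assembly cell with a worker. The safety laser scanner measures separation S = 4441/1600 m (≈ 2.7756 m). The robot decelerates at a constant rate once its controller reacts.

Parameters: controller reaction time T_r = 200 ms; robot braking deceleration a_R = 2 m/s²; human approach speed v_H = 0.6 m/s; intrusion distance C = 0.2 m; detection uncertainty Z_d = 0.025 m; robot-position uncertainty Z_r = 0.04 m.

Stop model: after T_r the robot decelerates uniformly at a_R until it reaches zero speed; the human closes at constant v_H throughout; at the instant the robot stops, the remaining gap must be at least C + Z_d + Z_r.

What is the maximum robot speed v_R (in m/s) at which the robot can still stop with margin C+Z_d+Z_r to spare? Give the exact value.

v_R_max = 9/4 m/s = 2.2500 m/s

collect terms ⇒ (1/4)·v_R² + (1/2)·v_R + (-153/64) = 0
  disc = (1/2)² − 4·(1/4)·(-153/64) = 169/64 ; √disc = 13/8
  v_R = (−(1/2) + 13/8) / (2·(1/4)) = 9/4 m/s
check:
stop time T_s = (9/4)/2 = 1.1250 s
robot in T_r: 2.2500·0.2000 = 0.4500 m
robot covers 2.2500·1.1250 − ½·2.0000·1.1250² = 1.2656 m while stopping
human closes 0.6000·1.3250 = 0.7950 m
margins: 0.2000+0.0250+0.0400 = 0.2650 m
sum ≈ 0.4500+1.2656+0.7950+0.2650 ≈ 2.7756 m = S ✓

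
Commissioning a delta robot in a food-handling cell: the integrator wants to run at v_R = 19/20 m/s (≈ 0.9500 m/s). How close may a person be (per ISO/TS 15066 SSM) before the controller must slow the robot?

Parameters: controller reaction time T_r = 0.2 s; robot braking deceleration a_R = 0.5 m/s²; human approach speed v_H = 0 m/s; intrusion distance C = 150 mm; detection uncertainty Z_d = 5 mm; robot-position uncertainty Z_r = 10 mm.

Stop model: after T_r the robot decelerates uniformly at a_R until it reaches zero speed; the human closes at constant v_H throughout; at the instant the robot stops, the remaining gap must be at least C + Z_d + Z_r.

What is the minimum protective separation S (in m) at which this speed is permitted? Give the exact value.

S_min = 503/400 m = 1.2575 m

T_s = v_R/a_R = (19/20)/(1/2) = 1.9000 s
robot in T_r: 0.9500·0.2000 = 0.1900 m
robot covers 0.9500·1.9000 − ½·0.5000·1.9000² = 0.9025 m while stopping
human over T_r+T_s: 0.0000·(0.2000+1.9000) = 0.0000 m
residual clearance needed = 0.1500+0.0050+0.0100 = 0.1650 m
S_min ≈ 0.1900+0.9025+0.0000+0.1650  ⇒  S_min = 503/400 m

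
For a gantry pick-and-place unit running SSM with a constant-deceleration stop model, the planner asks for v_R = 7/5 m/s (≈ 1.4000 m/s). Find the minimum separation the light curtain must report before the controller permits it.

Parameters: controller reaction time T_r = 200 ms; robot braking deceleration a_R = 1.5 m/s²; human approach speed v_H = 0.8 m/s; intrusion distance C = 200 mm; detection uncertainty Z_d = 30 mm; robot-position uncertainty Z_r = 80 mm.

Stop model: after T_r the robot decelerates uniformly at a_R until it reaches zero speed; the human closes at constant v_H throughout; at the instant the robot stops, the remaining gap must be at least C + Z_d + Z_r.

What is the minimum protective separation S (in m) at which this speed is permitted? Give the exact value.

S_min = 43/20 m = 2.1500 m

T_s = v_R/a_R = (7/5)/(3/2) = 0.9333 s
robot in T_r: 1.4000·0.2000 = 0.2800 m
robot under decel: 1.4000²/(2·1.5000) = 0.6533 m
human over T_r+T_s: 0.8000·(0.2000+0.9333) = 0.9067 m
C+Z_d+Z_r = 0.2000+0.0300+0.0800 = 0.3100 m
S_min ≈ 0.2800+0.6533+0.9067+0.3100  ⇒  S_min = 43/20 m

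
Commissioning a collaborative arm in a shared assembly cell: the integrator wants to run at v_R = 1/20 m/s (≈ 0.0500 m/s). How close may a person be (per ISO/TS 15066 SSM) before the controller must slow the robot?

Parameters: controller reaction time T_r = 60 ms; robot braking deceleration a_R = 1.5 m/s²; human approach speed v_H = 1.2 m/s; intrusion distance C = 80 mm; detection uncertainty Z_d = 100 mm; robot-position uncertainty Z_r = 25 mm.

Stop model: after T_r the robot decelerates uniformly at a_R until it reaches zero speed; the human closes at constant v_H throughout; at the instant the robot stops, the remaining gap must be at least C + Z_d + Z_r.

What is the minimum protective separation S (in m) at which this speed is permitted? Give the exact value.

stop time T_s = (1/20)/(3/2) = 0.0333 s
robot in T_r: 0.0500·0.0600 = 0.0030 m
robot covers 0.0500·0.0333 − ½·1.5000·0.0333² = 0.0008 m while stopping
human over T_r+T_s: 1.2000·(0.0600+0.0333) = 0.1120 m
C+Z_d+Z_r = 0.0800+0.1000+0.0250 = 0.2050 m
S_min ≈ 0.0030+0.0008+0.1120+0.2050  ⇒  S_min = 77/240 m

S_min = 77/240 m = 0.3208 m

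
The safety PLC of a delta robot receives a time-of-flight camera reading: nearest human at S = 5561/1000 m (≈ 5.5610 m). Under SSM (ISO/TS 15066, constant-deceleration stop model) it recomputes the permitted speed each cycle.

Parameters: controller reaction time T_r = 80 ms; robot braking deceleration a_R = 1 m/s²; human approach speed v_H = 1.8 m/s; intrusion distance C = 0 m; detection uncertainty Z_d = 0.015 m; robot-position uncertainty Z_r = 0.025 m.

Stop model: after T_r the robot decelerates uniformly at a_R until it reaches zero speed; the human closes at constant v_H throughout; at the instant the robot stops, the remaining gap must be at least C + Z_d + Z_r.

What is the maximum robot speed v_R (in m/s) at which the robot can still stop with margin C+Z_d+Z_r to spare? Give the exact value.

collect terms ⇒ (1/2)·v_R² + (47/25)·v_R + (-5377/1000) = 0
  disc = (47/25)² − 4·(1/2)·(-5377/1000) = 35721/2500 ; √disc = 189/50
  v_R = (−(47/25) + 189/50) / (2·(1/2)) = 19/10 m/s
check:
braking lasts T_s = (19/10)/1 = 1.9000 s
robot in T_r: 1.9000·0.0800 = 0.1520 m
braking distance = 1.9000²/(2·1.0000) = 1.8050 m
person approaches 1.8000·(0.0800+1.9000) = 3.5640 m
residual clearance needed = 0.0000+0.0150+0.0250 = 0.0400 m
sum ≈ 0.1520+1.8050+3.5640+0.0400 ≈ 5.5610 m = S ✓

v_R_max = 19/10 m/s = 1.9000 m/s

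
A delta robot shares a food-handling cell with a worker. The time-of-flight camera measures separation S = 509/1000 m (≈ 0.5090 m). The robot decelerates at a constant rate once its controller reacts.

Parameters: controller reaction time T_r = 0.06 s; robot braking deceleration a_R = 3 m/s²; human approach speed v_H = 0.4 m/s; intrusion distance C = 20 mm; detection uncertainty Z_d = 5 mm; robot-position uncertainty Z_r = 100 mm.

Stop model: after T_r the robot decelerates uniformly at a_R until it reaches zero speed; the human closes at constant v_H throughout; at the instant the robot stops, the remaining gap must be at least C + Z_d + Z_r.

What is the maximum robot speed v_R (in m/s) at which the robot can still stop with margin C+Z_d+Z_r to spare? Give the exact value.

v_R_max = 1 m/s = 1.0000 m/s

collect terms ⇒ (1/6)·v_R² + (29/150)·v_R + (-9/25) = 0
  disc = (29/150)² − 4·(1/6)·(-9/25) = 6241/22500 ; √disc = 79/150
  v_R = (−(29/150) + 79/150) / (2·(1/6)) = 1 m/s
check:
braking lasts T_s = 1/3 = 0.3333 s
robot covers v_R·T_r = 1.0000·0.0600 = 0.0600 m before braking
robot covers 1.0000·0.3333 − ½·3.0000·0.3333² = 0.1667 m while stopping
person approaches 0.4000·(0.0600+0.3333) = 0.1573 m
C+Z_d+Z_r = 0.0200+0.0050+0.1000 = 0.1250 m
sum ≈ 0.0600+0.1667+0.1573+0.1250 ≈ 0.5090 m = S ✓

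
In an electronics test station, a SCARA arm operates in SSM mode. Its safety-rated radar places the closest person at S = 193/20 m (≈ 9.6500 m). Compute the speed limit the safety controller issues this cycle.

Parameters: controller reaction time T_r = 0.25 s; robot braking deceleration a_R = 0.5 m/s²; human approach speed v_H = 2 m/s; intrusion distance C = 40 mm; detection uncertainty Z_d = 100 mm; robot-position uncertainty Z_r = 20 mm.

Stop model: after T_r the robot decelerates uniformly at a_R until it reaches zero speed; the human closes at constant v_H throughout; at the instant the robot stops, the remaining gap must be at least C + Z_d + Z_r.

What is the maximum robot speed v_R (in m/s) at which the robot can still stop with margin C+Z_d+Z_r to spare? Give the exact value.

quadratic (1)·v² + (17/4)·v + (-899/100) = 0
  disc = (17/4)² − 4·(1)·(-899/100) = 21609/400 ; √disc = 147/20
  v_R = (−(17/4) + 147/20) / (2·(1)) = 31/20 m/s
check:
braking lasts T_s = (31/20)/(1/2) = 3.1000 s
robot covers v_R·T_r = 1.5500·0.2500 = 0.3875 m before braking
robot covers 1.5500·3.1000 − ½·0.5000·3.1000² = 2.4025 m while stopping
human closes 2.0000·3.3500 = 6.7000 m
residual clearance needed = 0.0400+0.1000+0.0200 = 0.1600 m
sum ≈ 0.3875+2.4025+6.7000+0.1600 ≈ 9.6500 m = S ✓

v_R_max = 31/20 m/s = 1.5500 m/s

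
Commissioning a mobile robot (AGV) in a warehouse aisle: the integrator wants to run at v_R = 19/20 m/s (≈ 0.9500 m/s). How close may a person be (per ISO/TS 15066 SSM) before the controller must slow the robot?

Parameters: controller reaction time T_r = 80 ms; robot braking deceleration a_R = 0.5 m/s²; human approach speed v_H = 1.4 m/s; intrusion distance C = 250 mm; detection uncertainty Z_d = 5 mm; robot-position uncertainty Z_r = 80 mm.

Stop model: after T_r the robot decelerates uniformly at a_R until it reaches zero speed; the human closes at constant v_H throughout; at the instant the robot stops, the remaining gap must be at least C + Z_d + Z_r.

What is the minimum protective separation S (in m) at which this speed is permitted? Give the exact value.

braking lasts T_s = (19/20)/(1/2) = 1.9000 s
robot covers v_R·T_r = 0.9500·0.0800 = 0.0760 m before braking
braking distance = 0.9500²/(2·0.5000) = 0.9025 m
human closes 1.4000·1.9800 = 2.7720 m
residual clearance needed = 0.2500+0.0050+0.0800 = 0.3350 m
S_min ≈ 0.0760+0.9025+2.7720+0.3350  ⇒  S_min = 8171/2000 m

S_min = 8171/2000 m = 4.0855 m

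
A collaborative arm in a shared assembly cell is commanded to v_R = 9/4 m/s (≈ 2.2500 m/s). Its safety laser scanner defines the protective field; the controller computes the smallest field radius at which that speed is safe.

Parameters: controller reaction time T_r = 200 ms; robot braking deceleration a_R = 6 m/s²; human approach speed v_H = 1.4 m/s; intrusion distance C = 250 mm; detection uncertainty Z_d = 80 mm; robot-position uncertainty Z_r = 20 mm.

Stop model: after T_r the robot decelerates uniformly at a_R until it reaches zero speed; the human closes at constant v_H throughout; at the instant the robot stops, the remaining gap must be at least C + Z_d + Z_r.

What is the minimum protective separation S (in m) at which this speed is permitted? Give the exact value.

T_s = v_R/a_R = (9/4)/6 = 0.3750 s
reaction-phase robot travel = 2.2500·0.2000 = 0.4500 m
robot covers 2.2500·0.3750 − ½·6.0000·0.3750² = 0.4219 m while stopping
human closes 1.4000·0.5750 = 0.8050 m
C+Z_d+Z_r = 0.2500+0.0800+0.0200 = 0.3500 m
S_min ≈ 0.4500+0.4219+0.8050+0.3500  ⇒  S_min = 3243/1600 m

S_min = 3243/1600 m = 2.0269 m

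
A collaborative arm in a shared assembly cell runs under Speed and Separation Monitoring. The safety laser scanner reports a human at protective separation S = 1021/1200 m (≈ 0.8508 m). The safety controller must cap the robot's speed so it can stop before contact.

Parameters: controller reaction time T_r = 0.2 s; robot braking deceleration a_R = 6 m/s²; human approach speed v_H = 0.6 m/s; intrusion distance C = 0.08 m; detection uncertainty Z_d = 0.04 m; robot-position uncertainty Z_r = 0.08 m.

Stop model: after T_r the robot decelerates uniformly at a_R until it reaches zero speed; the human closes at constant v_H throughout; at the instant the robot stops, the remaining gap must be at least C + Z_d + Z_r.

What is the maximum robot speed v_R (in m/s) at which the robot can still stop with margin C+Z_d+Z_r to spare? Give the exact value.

v_R_max = 13/10 m/s = 1.3000 m/s

quadratic (1/12)·v² + (3/10)·v + (-637/1200) = 0
  disc = (3/10)² − 4·(1/12)·(-637/1200) = 961/3600 ; √disc = 31/60
  v_R = (−(3/10) + 31/60) / (2·(1/12)) = 13/10 m/s
check:
braking lasts T_s = (13/10)/6 = 0.2167 s
robot covers v_R·T_r = 1.3000·0.2000 = 0.2600 m before braking
braking distance = 1.3000²/(2·6.0000) = 0.1408 m
human closes 0.6000·0.4167 = 0.2500 m
C+Z_d+Z_r = 0.0800+0.0400+0.0800 = 0.2000 m
sum ≈ 0.2600+0.1408+0.2500+0.2000 ≈ 0.8508 m = S ✓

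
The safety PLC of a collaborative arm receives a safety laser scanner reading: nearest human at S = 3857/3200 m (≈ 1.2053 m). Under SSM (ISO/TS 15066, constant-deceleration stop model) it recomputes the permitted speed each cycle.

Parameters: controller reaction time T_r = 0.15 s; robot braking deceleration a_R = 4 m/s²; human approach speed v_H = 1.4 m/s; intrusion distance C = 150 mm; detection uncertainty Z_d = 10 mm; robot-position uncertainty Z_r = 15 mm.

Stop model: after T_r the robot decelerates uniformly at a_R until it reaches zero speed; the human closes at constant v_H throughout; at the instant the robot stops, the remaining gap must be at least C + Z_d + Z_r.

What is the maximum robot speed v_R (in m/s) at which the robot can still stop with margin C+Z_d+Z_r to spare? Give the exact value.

v_R_max = 5/4 m/s = 1.2500 m/s

collect terms ⇒ (1/8)·v_R² + (1/2)·v_R + (-105/128) = 0
  disc = (1/2)² − 4·(1/8)·(-105/128) = 169/256 ; √disc = 13/16
  v_R = (−(1/2) + 13/16) / (2·(1/8)) = 5/4 m/s
check:
stop time T_s = (5/4)/4 = 0.3125 s
robot covers v_R·T_r = 1.2500·0.1500 = 0.1875 m before braking
robot under decel: 1.2500²/(2·4.0000) = 0.1953 m
human over T_r+T_s: 1.4000·(0.1500+0.3125) = 0.6475 m
residual clearance needed = 0.1500+0.0100+0.0150 = 0.1750 m
sum ≈ 0.1875+0.1953+0.6475+0.1750 ≈ 1.2053 m = S ✓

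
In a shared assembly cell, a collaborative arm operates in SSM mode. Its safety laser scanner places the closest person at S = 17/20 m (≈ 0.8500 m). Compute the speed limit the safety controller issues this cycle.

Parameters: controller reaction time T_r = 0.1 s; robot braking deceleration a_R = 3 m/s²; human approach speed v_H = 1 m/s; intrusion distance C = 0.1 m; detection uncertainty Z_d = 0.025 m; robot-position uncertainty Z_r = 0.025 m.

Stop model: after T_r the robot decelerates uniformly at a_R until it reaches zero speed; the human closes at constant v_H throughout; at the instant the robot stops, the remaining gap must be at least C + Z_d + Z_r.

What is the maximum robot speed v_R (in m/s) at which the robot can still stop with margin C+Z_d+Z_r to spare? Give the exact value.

at the boundary: (1/6)·v² + (13/30)·v + (-3/5) = 0
  disc = (13/30)² − 4·(1/6)·(-3/5) = 529/900 ; √disc = 23/30
  v_R = (−(13/30) + 23/30) / (2·(1/6)) = 1 m/s
check:
T_s = v_R/a_R = 1/3 = 0.3333 s
reaction-phase robot travel = 1.0000·0.1000 = 0.1000 m
robot under decel: 1.0000²/(2·3.0000) = 0.1667 m
person approaches 1.0000·(0.1000+0.3333) = 0.4333 m
C+Z_d+Z_r = 0.1000+0.0250+0.0250 = 0.1500 m
sum ≈ 0.1000+0.1667+0.4333+0.1500 ≈ 0.8500 m = S ✓

v_R_max = 1 m/s = 1.0000 m/s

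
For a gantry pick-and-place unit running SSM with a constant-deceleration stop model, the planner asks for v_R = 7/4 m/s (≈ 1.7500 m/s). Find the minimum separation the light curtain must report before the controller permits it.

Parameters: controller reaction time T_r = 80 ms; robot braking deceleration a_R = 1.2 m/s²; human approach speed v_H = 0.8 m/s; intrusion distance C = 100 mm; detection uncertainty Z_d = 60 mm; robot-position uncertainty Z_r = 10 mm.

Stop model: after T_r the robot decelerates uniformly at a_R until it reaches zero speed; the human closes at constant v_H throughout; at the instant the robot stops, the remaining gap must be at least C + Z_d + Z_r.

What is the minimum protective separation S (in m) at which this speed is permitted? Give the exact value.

T_s = v_R/a_R = (7/4)/(6/5) = 1.4583 s
reaction-phase robot travel = 1.7500·0.0800 = 0.1400 m
robot covers 1.7500·1.4583 − ½·1.2000·1.4583² = 1.2760 m while stopping
person approaches 0.8000·(0.0800+1.4583) = 1.2307 m
C+Z_d+Z_r = 0.1000+0.0600+0.0100 = 0.1700 m
S_min ≈ 0.1400+1.2760+1.2307+0.1700  ⇒  S_min = 67601/24000 m

S_min = 67601/24000 m = 2.8167 m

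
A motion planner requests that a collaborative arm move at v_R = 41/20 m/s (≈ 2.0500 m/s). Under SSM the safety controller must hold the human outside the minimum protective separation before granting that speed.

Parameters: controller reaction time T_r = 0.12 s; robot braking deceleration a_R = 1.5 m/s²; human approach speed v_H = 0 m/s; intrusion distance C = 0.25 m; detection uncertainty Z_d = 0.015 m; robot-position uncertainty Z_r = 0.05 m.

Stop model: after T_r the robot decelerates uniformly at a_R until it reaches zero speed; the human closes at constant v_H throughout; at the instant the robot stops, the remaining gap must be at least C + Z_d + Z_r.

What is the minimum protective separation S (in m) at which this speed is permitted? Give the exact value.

stop time T_s = (41/20)/(3/2) = 1.3667 s
robot covers v_R·T_r = 2.0500·0.1200 = 0.2460 m before braking
robot covers 2.0500·1.3667 − ½·1.5000·1.3667² = 1.4008 m while stopping
human closes 0.0000·1.4867 = 0.0000 m
C+Z_d+Z_r = 0.2500+0.0150+0.0500 = 0.3150 m
S_min ≈ 0.2460+1.4008+0.0000+0.3150  ⇒  S_min = 11771/6000 m

S_min = 11771/6000 m = 1.9618 m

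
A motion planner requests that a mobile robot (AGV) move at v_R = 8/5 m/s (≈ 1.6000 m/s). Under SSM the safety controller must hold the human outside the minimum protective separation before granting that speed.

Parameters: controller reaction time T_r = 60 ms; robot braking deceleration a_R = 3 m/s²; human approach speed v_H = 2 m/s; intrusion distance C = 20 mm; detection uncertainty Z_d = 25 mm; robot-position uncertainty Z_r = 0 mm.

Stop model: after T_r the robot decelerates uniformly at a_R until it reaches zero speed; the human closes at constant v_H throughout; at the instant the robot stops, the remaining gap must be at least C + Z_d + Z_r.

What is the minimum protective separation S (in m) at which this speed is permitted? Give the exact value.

S_min = 5263/3000 m = 1.7543 m

T_s = v_R/a_R = (8/5)/3 = 0.5333 s
reaction-phase robot travel = 1.6000·0.0600 = 0.0960 m
robot under decel: 1.6000²/(2·3.0000) = 0.4267 m
human closes 2.0000·0.5933 = 1.1867 m
C+Z_d+Z_r = 0.0200+0.0250+0.0000 = 0.0450 m
S_min ≈ 0.0960+0.4267+1.1867+0.0450  ⇒  S_min = 5263/3000 m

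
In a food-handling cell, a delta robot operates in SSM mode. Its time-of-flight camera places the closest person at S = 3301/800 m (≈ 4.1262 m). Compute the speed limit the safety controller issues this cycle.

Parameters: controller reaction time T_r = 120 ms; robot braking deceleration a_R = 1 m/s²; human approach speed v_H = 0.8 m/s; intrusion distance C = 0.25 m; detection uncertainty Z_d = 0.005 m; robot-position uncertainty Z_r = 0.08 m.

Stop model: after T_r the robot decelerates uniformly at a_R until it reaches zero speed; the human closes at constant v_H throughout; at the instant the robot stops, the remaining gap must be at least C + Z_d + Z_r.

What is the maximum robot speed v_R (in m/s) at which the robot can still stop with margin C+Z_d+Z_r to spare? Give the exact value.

v_R_max = 39/20 m/s = 1.9500 m/s

collect terms ⇒ (1/2)·v_R² + (23/25)·v_R + (-14781/4000) = 0
  disc = (23/25)² − 4·(1/2)·(-14781/4000) = 82369/10000 ; √disc = 287/100
  v_R = (−(23/25) + 287/100) / (2·(1/2)) = 39/20 m/s
check:
braking lasts T_s = (39/20)/1 = 1.9500 s
robot in T_r: 1.9500·0.1200 = 0.2340 m
robot under decel: 1.9500²/(2·1.0000) = 1.9013 m
human closes 0.8000·2.0700 = 1.6560 m
residual clearance needed = 0.2500+0.0050+0.0800 = 0.3350 m
sum ≈ 0.2340+1.9013+1.6560+0.3350 ≈ 4.1262 m = S ✓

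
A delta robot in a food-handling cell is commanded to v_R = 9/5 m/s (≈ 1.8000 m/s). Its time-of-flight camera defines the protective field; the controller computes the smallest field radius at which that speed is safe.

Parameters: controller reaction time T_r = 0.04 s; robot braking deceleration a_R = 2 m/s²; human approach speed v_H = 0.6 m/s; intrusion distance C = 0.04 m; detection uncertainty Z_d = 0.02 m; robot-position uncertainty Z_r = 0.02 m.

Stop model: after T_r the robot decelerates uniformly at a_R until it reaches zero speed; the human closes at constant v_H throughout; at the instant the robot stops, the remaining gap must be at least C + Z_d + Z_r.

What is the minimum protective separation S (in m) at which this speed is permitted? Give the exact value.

stop time T_s = (9/5)/2 = 0.9000 s
robot in T_r: 1.8000·0.0400 = 0.0720 m
robot covers 1.8000·0.9000 − ½·2.0000·0.9000² = 0.8100 m while stopping
human over T_r+T_s: 0.6000·(0.0400+0.9000) = 0.5640 m
C+Z_d+Z_r = 0.0400+0.0200+0.0200 = 0.0800 m
S_min ≈ 0.0720+0.8100+0.5640+0.0800  ⇒  S_min = 763/500 m

S_min = 763/500 m = 1.5260 m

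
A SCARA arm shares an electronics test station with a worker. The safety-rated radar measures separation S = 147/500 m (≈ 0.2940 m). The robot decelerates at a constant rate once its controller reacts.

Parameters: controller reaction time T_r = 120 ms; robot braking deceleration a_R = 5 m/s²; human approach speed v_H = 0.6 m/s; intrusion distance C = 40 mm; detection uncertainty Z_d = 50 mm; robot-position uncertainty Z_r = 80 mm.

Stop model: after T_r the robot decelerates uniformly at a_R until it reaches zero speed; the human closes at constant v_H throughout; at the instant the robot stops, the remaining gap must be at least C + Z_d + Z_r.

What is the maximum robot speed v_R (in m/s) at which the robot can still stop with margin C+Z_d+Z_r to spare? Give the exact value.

at the boundary: (1/10)·v² + (6/25)·v + (-13/250) = 0
  disc = (6/25)² − 4·(1/10)·(-13/250) = 49/625 ; √disc = 7/25
  v_R = (−(6/25) + 7/25) / (2·(1/10)) = 1/5 m/s
check:
braking lasts T_s = (1/5)/5 = 0.0400 s
robot in T_r: 0.2000·0.1200 = 0.0240 m
robot covers 0.2000·0.0400 − ½·5.0000·0.0400² = 0.0040 m while stopping
human closes 0.6000·0.1600 = 0.0960 m
margins: 0.0400+0.0500+0.0800 = 0.1700 m
sum ≈ 0.0240+0.0040+0.0960+0.1700 ≈ 0.2940 m = S ✓

v_R_max = 1/5 m/s = 0.2000 m/s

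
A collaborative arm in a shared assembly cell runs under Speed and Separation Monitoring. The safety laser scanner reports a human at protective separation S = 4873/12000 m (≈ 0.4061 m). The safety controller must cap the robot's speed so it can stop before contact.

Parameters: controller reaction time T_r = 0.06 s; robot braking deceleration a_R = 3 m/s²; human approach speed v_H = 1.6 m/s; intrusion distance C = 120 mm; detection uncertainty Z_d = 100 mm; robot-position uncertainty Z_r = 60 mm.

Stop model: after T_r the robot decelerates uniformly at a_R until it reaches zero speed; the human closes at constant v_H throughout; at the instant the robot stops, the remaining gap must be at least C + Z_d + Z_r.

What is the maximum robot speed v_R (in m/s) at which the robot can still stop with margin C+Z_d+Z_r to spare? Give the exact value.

v_R_max = 1/20 m/s = 0.0500 m/s

quadratic (1/6)·v² + (89/150)·v + (-361/12000) = 0
  disc = (89/150)² − 4·(1/6)·(-361/12000) = 3721/10000 ; √disc = 61/100
  v_R = (−(89/150) + 61/100) / (2·(1/6)) = 1/20 m/s
check:
stop time T_s = (1/20)/3 = 0.0167 s
reaction-phase robot travel = 0.0500·0.0600 = 0.0030 m
robot covers 0.0500·0.0167 − ½·3.0000·0.0167² = 0.0004 m while stopping
human over T_r+T_s: 1.6000·(0.0600+0.0167) = 0.1227 m
residual clearance needed = 0.1200+0.1000+0.0600 = 0.2800 m
sum ≈ 0.0030+0.0004+0.1227+0.2800 ≈ 0.4061 m = S ✓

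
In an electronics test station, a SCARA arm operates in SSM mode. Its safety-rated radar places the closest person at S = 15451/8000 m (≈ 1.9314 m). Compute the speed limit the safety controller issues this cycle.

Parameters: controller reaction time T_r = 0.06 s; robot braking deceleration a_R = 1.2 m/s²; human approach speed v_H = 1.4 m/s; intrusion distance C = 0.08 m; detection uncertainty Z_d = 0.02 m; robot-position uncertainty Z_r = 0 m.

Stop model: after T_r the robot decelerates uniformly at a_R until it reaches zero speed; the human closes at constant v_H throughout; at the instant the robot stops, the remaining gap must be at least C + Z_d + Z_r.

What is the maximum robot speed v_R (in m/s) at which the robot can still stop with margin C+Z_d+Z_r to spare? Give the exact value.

v_R_max = 21/20 m/s = 1.0500 m/s

at the boundary: (5/12)·v² + (92/75)·v + (-13979/8000) = 0
  disc = (92/75)² − 4·(5/12)·(-13979/8000) = 1590121/360000 ; √disc = 1261/600
  v_R = (−(92/75) + 1261/600) / (2·(5/12)) = 21/20 m/s
check:
T_s = v_R/a_R = (21/20)/(6/5) = 0.8750 s
robot covers v_R·T_r = 1.0500·0.0600 = 0.0630 m before braking
robot under decel: 1.0500²/(2·1.2000) = 0.4594 m
person approaches 1.4000·(0.0600+0.8750) = 1.3090 m
C+Z_d+Z_r = 0.0800+0.0200+0.0000 = 0.1000 m
sum ≈ 0.0630+0.4594+1.3090+0.1000 ≈ 1.9314 m = S ✓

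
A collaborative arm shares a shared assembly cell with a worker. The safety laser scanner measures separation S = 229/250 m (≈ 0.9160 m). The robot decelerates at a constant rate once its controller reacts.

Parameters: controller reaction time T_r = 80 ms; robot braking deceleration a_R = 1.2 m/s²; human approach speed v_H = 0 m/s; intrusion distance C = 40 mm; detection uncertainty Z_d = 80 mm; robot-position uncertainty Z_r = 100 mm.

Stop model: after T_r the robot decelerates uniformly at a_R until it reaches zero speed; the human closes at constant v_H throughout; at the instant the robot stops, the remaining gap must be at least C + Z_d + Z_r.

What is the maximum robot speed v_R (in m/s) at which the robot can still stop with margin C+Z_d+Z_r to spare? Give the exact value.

v_R_max = 6/5 m/s = 1.2000 m/s

at the boundary: (5/12)·v² + (2/25)·v + (-87/125) = 0
  disc = (2/25)² − 4·(5/12)·(-87/125) = 729/625 ; √disc = 27/25
  v_R = (−(2/25) + 27/25) / (2·(5/12)) = 6/5 m/s
check:
T_s = v_R/a_R = (6/5)/(6/5) = 1.0000 s
robot in T_r: 1.2000·0.0800 = 0.0960 m
braking distance = 1.2000²/(2·1.2000) = 0.6000 m
human closes 0.0000·1.0800 = 0.0000 m
C+Z_d+Z_r = 0.0400+0.0800+0.1000 = 0.2200 m
sum ≈ 0.0960+0.6000+0.0000+0.2200 ≈ 0.9160 m = S ✓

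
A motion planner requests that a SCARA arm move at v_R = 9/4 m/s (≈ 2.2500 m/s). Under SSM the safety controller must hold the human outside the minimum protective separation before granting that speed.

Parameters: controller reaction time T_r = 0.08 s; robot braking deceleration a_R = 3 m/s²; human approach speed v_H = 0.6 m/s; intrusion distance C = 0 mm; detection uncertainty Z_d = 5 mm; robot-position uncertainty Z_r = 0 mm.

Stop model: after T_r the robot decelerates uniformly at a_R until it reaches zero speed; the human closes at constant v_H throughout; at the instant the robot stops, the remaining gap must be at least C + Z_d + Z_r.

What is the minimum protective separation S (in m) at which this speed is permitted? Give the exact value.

S_min = 6107/4000 m = 1.5268 m

T_s = v_R/a_R = (9/4)/3 = 0.7500 s
robot covers v_R·T_r = 2.2500·0.0800 = 0.1800 m before braking
robot under decel: 2.2500²/(2·3.0000) = 0.8438 m
human over T_r+T_s: 0.6000·(0.0800+0.7500) = 0.4980 m
margins: 0.0000+0.0050+0.0000 = 0.0050 m
S_min ≈ 0.1800+0.8438+0.4980+0.0050  ⇒  S_min = 6107/4000 m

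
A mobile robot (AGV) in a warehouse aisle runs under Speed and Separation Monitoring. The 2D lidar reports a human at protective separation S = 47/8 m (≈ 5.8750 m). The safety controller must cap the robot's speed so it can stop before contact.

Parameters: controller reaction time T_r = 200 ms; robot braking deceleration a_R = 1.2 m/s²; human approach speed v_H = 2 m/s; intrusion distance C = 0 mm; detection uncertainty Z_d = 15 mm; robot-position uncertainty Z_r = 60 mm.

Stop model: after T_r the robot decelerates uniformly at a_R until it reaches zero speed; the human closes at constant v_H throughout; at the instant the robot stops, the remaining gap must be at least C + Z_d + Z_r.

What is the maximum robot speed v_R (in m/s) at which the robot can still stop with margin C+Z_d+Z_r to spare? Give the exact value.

collect terms ⇒ (5/12)·v_R² + (28/15)·v_R + (-27/5) = 0
  disc = (28/15)² − 4·(5/12)·(-27/5) = 2809/225 ; √disc = 53/15
  v_R = (−(28/15) + 53/15) / (2·(5/12)) = 2 m/s
check:
stop time T_s = 2/(6/5) = 1.6667 s
reaction-phase robot travel = 2.0000·0.2000 = 0.4000 m
braking distance = 2.0000²/(2·1.2000) = 1.6667 m
human closes 2.0000·1.8667 = 3.7333 m
C+Z_d+Z_r = 0.0000+0.0150+0.0600 = 0.0750 m
sum ≈ 0.4000+1.6667+3.7333+0.0750 ≈ 5.8750 m = S ✓

v_R_max = 2 m/s = 2.0000 m/s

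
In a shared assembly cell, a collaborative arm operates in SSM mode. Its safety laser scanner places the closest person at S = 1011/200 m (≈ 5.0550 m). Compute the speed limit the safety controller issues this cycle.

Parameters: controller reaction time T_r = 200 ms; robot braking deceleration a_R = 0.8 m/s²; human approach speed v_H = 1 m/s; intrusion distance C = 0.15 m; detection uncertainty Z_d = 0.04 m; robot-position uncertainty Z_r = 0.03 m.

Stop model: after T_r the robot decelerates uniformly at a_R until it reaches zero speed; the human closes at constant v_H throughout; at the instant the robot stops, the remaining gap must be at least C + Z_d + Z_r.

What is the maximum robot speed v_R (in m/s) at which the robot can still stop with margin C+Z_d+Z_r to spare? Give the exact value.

v_R_max = 9/5 m/s = 1.8000 m/s

at the boundary: (5/8)·v² + (29/20)·v + (-927/200) = 0
  disc = (29/20)² − 4·(5/8)·(-927/200) = 1369/100 ; √disc = 37/10
  v_R = (−(29/20) + 37/10) / (2·(5/8)) = 9/5 m/s
check:
stop time T_s = (9/5)/(4/5) = 2.2500 s
reaction-phase robot travel = 1.8000·0.2000 = 0.3600 m
robot under decel: 1.8000²/(2·0.8000) = 2.0250 m
human over T_r+T_s: 1.0000·(0.2000+2.2500) = 2.4500 m
C+Z_d+Z_r = 0.1500+0.0400+0.0300 = 0.2200 m
sum ≈ 0.3600+2.0250+2.4500+0.2200 ≈ 5.0550 m = S ✓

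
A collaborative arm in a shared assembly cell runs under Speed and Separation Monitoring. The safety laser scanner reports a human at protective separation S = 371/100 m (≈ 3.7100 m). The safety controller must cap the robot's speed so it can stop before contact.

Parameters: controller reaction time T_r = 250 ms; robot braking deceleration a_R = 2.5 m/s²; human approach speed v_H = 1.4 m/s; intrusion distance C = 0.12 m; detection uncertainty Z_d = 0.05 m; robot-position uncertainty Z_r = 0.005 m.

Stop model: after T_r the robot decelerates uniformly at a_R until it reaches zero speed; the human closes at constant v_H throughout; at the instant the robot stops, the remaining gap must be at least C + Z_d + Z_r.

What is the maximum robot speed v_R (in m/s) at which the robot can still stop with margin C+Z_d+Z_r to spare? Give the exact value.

v_R_max = 49/20 m/s = 2.4500 m/s

quadratic (1/5)·v² + (81/100)·v + (-637/200) = 0
  disc = (81/100)² − 4·(1/5)·(-637/200) = 32041/10000 ; √disc = 179/100
  v_R = (−(81/100) + 179/100) / (2·(1/5)) = 49/20 m/s
check:
T_s = v_R/a_R = (49/20)/(5/2) = 0.9800 s
robot in T_r: 2.4500·0.2500 = 0.6125 m
robot covers 2.4500·0.9800 − ½·2.5000·0.9800² = 1.2005 m while stopping
person approaches 1.4000·(0.2500+0.9800) = 1.7220 m
margins: 0.1200+0.0500+0.0050 = 0.1750 m
sum ≈ 0.6125+1.2005+1.7220+0.1750 ≈ 3.7100 m = S ✓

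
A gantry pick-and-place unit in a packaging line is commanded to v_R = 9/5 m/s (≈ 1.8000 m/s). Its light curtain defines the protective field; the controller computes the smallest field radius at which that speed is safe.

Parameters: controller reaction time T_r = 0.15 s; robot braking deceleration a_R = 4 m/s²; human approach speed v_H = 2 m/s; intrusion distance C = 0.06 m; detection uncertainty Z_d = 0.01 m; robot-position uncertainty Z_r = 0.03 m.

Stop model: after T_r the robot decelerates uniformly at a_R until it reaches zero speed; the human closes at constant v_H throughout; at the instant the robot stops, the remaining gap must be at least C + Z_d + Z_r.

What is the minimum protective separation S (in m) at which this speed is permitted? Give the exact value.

S_min = 79/40 m = 1.9750 m

braking lasts T_s = (9/5)/4 = 0.4500 s
robot covers v_R·T_r = 1.8000·0.1500 = 0.2700 m before braking
robot under decel: 1.8000²/(2·4.0000) = 0.4050 m
human closes 2.0000·0.6000 = 1.2000 m
margins: 0.0600+0.0100+0.0300 = 0.1000 m
S_min ≈ 0.2700+0.4050+1.2000+0.1000  ⇒  S_min = 79/40 m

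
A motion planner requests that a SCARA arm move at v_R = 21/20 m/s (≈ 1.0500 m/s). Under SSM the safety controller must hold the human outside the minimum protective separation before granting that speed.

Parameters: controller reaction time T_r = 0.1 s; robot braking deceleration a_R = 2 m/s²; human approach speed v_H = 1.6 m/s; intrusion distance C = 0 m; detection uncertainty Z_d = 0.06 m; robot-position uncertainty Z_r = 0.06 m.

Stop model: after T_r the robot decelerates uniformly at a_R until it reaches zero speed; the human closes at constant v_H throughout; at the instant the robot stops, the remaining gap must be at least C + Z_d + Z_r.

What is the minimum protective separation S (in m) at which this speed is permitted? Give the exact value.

S_min = 2401/1600 m = 1.5006 m

T_s = v_R/a_R = (21/20)/2 = 0.5250 s
reaction-phase robot travel = 1.0500·0.1000 = 0.1050 m
robot under decel: 1.0500²/(2·2.0000) = 0.2756 m
human over T_r+T_s: 1.6000·(0.1000+0.5250) = 1.0000 m
residual clearance needed = 0.0000+0.0600+0.0600 = 0.1200 m
S_min ≈ 0.1050+0.2756+1.0000+0.1200  ⇒  S_min = 2401/1600 m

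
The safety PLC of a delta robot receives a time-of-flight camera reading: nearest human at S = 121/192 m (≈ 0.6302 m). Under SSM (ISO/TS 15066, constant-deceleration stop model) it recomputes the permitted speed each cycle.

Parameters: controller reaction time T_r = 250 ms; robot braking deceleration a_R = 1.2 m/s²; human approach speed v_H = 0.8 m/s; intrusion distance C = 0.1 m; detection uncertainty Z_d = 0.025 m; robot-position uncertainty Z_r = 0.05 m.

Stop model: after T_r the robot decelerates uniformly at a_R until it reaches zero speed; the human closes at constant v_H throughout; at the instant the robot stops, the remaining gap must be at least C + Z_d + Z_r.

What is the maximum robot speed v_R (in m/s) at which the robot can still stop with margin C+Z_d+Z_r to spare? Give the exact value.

at the boundary: (5/12)·v² + (11/12)·v + (-49/192) = 0
  disc = (11/12)² − 4·(5/12)·(-49/192) = 81/64 ; √disc = 9/8
  v_R = (−(11/12) + 9/8) / (2·(5/12)) = 1/4 m/s
check:
stop time T_s = (1/4)/(6/5) = 0.2083 s
robot in T_r: 0.2500·0.2500 = 0.0625 m
braking distance = 0.2500²/(2·1.2000) = 0.0260 m
human closes 0.8000·0.4583 = 0.3667 m
residual clearance needed = 0.1000+0.0250+0.0500 = 0.1750 m
sum ≈ 0.0625+0.0260+0.3667+0.1750 ≈ 0.6302 m = S ✓

v_R_max = 1/4 m/s = 0.2500 m/s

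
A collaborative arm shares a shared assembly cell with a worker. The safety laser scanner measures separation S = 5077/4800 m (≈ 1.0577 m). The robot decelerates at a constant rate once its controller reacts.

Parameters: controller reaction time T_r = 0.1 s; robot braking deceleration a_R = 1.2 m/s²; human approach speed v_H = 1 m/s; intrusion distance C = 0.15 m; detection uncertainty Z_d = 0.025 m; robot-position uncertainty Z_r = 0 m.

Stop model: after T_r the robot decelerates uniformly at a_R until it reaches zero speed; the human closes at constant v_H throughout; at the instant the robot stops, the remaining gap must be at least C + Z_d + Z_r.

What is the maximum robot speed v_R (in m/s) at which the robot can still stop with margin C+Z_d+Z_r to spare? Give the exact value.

at the boundary: (5/12)·v² + (14/15)·v + (-3757/4800) = 0
  disc = (14/15)² − 4·(5/12)·(-3757/4800) = 3481/1600 ; √disc = 59/40
  v_R = (−(14/15) + 59/40) / (2·(5/12)) = 13/20 m/s
check:
stop time T_s = (13/20)/(6/5) = 0.5417 s
robot covers v_R·T_r = 0.6500·0.1000 = 0.0650 m before braking
robot covers 0.6500·0.5417 − ½·1.2000·0.5417² = 0.1760 m while stopping
human over T_r+T_s: 1.0000·(0.1000+0.5417) = 0.6417 m
margins: 0.1500+0.0250+0.0000 = 0.1750 m
sum ≈ 0.0650+0.1760+0.6417+0.1750 ≈ 1.0577 m = S ✓

v_R_max = 13/20 m/s = 0.6500 m/s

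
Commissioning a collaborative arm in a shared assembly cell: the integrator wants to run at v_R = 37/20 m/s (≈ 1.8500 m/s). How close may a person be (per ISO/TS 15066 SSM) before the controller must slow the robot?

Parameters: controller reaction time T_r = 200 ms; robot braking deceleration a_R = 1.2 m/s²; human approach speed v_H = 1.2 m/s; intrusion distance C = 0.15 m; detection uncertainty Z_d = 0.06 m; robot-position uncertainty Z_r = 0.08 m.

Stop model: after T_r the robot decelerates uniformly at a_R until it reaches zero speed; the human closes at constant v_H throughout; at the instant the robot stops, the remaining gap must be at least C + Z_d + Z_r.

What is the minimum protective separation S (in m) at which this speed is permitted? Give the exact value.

S_min = 4009/960 m = 4.1760 m

braking lasts T_s = (37/20)/(6/5) = 1.5417 s
reaction-phase robot travel = 1.8500·0.2000 = 0.3700 m
braking distance = 1.8500²/(2·1.2000) = 1.4260 m
person approaches 1.2000·(0.2000+1.5417) = 2.0900 m
C+Z_d+Z_r = 0.1500+0.0600+0.0800 = 0.2900 m
S_min ≈ 0.3700+1.4260+2.0900+0.2900  ⇒  S_min = 4009/960 m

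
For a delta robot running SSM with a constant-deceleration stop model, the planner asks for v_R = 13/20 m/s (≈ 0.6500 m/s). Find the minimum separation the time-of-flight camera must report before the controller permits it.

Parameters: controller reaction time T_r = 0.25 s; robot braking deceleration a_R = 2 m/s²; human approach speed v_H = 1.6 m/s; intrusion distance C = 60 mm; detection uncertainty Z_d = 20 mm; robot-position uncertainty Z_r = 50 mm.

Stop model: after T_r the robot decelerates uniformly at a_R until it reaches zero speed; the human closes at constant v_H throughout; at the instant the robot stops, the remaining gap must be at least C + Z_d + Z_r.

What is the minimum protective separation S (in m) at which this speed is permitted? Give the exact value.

stop time T_s = (13/20)/2 = 0.3250 s
reaction-phase robot travel = 0.6500·0.2500 = 0.1625 m
robot under decel: 0.6500²/(2·2.0000) = 0.1056 m
human closes 1.6000·0.5750 = 0.9200 m
margins: 0.0600+0.0200+0.0500 = 0.1300 m
S_min ≈ 0.1625+0.1056+0.9200+0.1300  ⇒  S_min = 2109/1600 m

S_min = 2109/1600 m = 1.3181 m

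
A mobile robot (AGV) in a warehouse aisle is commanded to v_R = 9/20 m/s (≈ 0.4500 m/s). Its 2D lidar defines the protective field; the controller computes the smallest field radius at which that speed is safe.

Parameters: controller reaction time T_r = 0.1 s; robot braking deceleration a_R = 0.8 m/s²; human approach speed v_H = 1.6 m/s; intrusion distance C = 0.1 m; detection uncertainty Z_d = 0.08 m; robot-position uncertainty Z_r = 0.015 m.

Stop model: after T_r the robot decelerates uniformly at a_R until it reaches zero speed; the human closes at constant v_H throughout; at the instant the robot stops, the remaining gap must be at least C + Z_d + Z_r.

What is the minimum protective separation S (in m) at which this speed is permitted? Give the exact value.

S_min = 913/640 m = 1.4266 m

braking lasts T_s = (9/20)/(4/5) = 0.5625 s
robot covers v_R·T_r = 0.4500·0.1000 = 0.0450 m before braking
braking distance = 0.4500²/(2·0.8000) = 0.1266 m
person approaches 1.6000·(0.1000+0.5625) = 1.0600 m
C+Z_d+Z_r = 0.1000+0.0800+0.0150 = 0.1950 m
S_min ≈ 0.0450+0.1266+1.0600+0.1950  ⇒  S_min = 913/640 m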